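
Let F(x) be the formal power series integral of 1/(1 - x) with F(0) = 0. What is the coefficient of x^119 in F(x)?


1/(1 - x) = sum_{k>=0} x^k. Integrating termwise and using F(0) = 0 gives
F(x) = sum_{k>=0} x^(k+1) / (k+1) = sum_{m>=1} x^m / m = -ln(1 - x).
So the coefficient of x^119 is 1/119 = 1/119.

1/119


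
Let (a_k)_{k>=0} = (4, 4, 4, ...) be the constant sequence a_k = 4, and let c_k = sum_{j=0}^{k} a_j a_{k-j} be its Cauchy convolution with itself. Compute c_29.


Since a_j = 4 for all j >= 0, the convolution sum becomes
c_k = sum_{j=0}^{k} 4 * 4 = 16 * (k + 1).
Equivalently, the generating function of (a_k) is 4/(1 - x) and its square is 16/(1 - x)^2 = sum_{k>=0} 16(k + 1) x^k.
For k = 29: 16 * 30 = 480.

480


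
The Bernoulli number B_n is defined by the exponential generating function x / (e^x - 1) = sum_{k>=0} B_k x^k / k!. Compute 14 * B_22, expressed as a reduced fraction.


Bernoulli numbers can also be computed recursively via B_0 = 1 and sum_{j=0}^{m} C(m+1, j) B_j = 0 for m >= 1. Odd-index Bernoulli numbers vanish for k >= 3.
Computing B_22 = 854513/138, so 14 * B_22 = 14 * 854513/138 = 5981591/69.

5981591/69


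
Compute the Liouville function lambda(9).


The Liouville function is lambda(k) = (-1)^Omega(k), where Omega(k) counts the prime factors of k with multiplicity.
Factoring: 9 = 3 * 3, so Omega(9) = 2.
lambda(9) = (-1)^2 = 1.

1


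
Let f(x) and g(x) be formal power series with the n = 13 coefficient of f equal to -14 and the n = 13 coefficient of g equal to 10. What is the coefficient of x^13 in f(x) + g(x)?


Addition of formal power series is termwise.
The coefficient of x^13 in f + g = -14 + 10
= -4

-4


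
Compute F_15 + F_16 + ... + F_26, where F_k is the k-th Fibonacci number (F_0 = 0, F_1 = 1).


Use the identity sum_{k=0}^{N} F_k = F_{N+2} - 1 (which follows from F_{k+2} - F_{k+1} = F_k). Then
sum_{k=15}^{26} F_k = (F_{28} - 1) - (F_{16} - 1) = F_{28} - F_{16}.
Computing: F_{28} = 317811, F_{16} = 987, so
Sum = 317811 - 987 = 316824.

316824


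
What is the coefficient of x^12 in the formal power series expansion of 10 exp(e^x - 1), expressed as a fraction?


exp(e^x - 1) is the exponential generating function for the Bell numbers Bell_k: exp(e^x - 1) = sum_{k>=0} Bell_k x^k / k!.
So the coefficient of x^12 in 10 exp(e^x - 1) is 10 Bell_12 / 12!.
Computing: Bell_12 = 4213597 and 12! = 479001600, giving
10 * 4213597/479001600 = 4213597/47900160.

4213597/47900160


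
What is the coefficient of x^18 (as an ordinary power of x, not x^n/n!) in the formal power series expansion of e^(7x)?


The exponential series is e^y = sum_{k>=0} y^k / k!. Substituting y = 7x gives
e^(7x) = sum_{k>=0} 7^k x^k / k!.
So the coefficient of x^n is a^n/n! with a = 7, n = 18:
7^18 / 18! = 1628413597910449/6402373705728000 = 33232930569601/130660687872000

33232930569601/130660687872000


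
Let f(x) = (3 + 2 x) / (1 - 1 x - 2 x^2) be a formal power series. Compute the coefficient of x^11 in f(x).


Write f(x) = sum_{k>=0} a_k x^k. Multiplying both sides by 1 - 1 x - 2 x^2 gives
(1 - 1 x - 2 x^2) sum_{k>=0} a_k x^k = 3 + 2 x.
Matching coefficients:
 x^0: a_0 = 3
 x^1: a_1 - 1 a_0 = 2  =>  a_1 = 1*3 + 2 = 5
 x^k (k >= 2): a_k = 1 a_{k-1} + 2 a_{k-2}.
Iterating: a_2 = 11, a_3 = 21, a_4 = 43, a_5 = 85, a_6 = 171, a_7 = 341, a_8 = 683, a_9 = 1365, a_10 = 2731, a_11 = 5461.
So the coefficient of x^11 is 5461.

5461


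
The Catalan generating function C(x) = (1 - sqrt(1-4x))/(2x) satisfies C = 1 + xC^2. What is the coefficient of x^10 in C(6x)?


Substituting x -> 6x scales the n-th coefficient by 6^n, so [x^10] C(6x) = 6^10 * C_10.
C_10 = C(2*10, 10)/(11) = 184756/11 = 16796.
So 6^10 * 16796 = 60466176 * 16796 = 1015589892096.

1015589892096


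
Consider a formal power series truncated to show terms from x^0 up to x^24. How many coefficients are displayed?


From x^0 to x^24 inclusive, the count is 24 - 0 + 1 = 25.

25


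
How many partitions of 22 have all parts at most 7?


Using the generating function (1-x)^(-1)(1-x^2)^(-1)...(1-x^7)^(-1),
the coefficient of x^22 counts these restricted partitions.
Result = 522

522


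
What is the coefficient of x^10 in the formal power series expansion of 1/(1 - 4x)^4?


The general identity 1/(1 - c x)^r = sum_{k>=0} c^k C(k + r - 1, r - 1) x^k follows by substituting y = c x into 1/(1 - y)^r = sum_{k>=0} C(k + r - 1, r - 1) y^k.
For c = 4, r = 4, k = 10:
4^10 * C(13, 3) = 1048576 * 286 = 299892736.

299892736


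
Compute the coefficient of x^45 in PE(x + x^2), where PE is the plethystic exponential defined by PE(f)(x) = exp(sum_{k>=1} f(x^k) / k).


With f(x) = x + x^2, the exponent is sum_{k>=1} (x^k + x^(2k)) / k = -ln(1 - x) - ln(1 - x^2). Exponentiating:
PE(x + x^2) = 1 / ((1 - x)(1 - x^2)).
This is the generating function for partitions of n into parts of size 1 or 2. The number of 2's can be any j in 0..22, and the rest are 1's, so
[x^45] = floor(45/2) + 1 = 23.

23


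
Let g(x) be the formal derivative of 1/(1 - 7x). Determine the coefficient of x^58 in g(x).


Differentiate termwise: d/dx sum_{k>=0} 7^k x^k = sum_{k>=1} k 7^k x^(k-1) = sum_{j>=0} (j+1) 7^(j+1) x^j.
Equivalently, d/dx [1/(1 - 7x)] = 7/(1 - 7x)^2.
For j = 58: 59 * 7^59 = 59 * 72574551534231909331741171093173785967490646405143 = 4281898540519682650572729094497253372081948137903437.

4281898540519682650572729094497253372081948137903437


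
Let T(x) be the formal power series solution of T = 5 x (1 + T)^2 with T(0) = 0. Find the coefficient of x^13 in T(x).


Apply the Lagrange inversion formula: if T = 5 x * phi(T) with phi(t) = (1 + t)^2, then [x^n] T = 5^n * (1/n) [t^(n-1)] phi(t)^n = 5^n * (1/n) [t^(n-1)] (1 + t)^(2n) = 5^n * (1/n) C(2n, n-1).
Using the identity C(2n, n-1) = C(2n, n) * n / (n+1), the unscaled factor equals C(2n, n) / (n+1) = C_n, the n-th Catalan number.
For n = 13: C_13 = C(26, 13) / 14 = 10400600/14 = 742900.
With the 5^13 = 1220703125 factor, the coefficient is 1220703125 * 742900 = 906860351562500.

906860351562500


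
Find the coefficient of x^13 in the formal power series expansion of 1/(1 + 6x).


Write 1/(1 + c x) = 1/(1 - (-c) x) and apply the geometric-series identity
1/(1 - y) = sum_{k>=0} y^k to get 1/(1 + c x) = sum_{k>=0} (-c)^k x^k.
So the coefficient of x^k is (-c)^k = (-1)^k * c^k.
Here c = 6 and k = 13:
(-6)^13 = -1 * 13060694016 = -13060694016

-13060694016


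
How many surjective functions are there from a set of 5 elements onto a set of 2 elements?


By inclusion-exclusion on which target elements are missed, the number of surjections from an n-set onto a k-set is
surj(n, k) = sum_{j=0}^{k} (-1)^j C(k, j) (k - j)^n.
Equivalently surj(n, k) = k! * S(n, k), where S(n, k) is the Stirling number of the second kind.
For n = 5, k = 2:
S(5, 2) = 15, so
surj = 2! * 15 = 2 * 15 = 30.

30


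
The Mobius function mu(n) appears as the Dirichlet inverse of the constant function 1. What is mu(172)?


172 has a squared prime factor, so mu(172) = 0.
Factorization reveals a repeated prime.

0


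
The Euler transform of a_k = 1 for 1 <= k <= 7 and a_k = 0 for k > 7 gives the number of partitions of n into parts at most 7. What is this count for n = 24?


Partitions of 24 into parts at most 7:
Using generating function (1-x)^(-1)(1-x^2)^(-1)...(1-x^7)^(-1),
the coefficient of x^24 = 733

733


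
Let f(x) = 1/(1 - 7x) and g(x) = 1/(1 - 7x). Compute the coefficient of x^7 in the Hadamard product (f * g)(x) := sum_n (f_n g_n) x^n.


f has coefficients f_k = 7^k and g has coefficients g_k = 7^k, so the Hadamard product has coefficient (f*g)_k = 7^k * 7^k = 49^k.
For k = 7: 49^7 = 678223072849.

678223072849


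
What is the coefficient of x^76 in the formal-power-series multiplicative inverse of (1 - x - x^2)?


Let the inverse be f(x) = sum_{k>=0} a_k x^k. From f(x) * (1 - x - x^2) = 1 and matching coefficients:
 x^0: a_0 = 1.
 x^1: a_1 - a_0 = 0, so a_1 = 1.
 x^k (k >= 2): a_k - a_{k-1} - a_{k-2} = 0, i.e. a_k = a_{k-1} + a_{k-2}.
This is the Fibonacci-type recurrence shifted so that a_0 = a_1 = 1.
Iterating: a_0=1, a_1=1, a_2=2, a_3=3, a_4=5, a_5=8, a_6=13, a_7=21, a_8=34, a_9=55, ...
a_76 = 5527939700884757.

5527939700884757


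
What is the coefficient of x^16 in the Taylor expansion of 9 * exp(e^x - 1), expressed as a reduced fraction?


exp(e^x - 1) = sum_{k>=0} Bell_k x^k / k!, where Bell_k is the k-th Bell number.
So the coefficient of x^16 is 9 * Bell_16 / 16!.
Computing: Bell_16 = 10480142147 and 16! = 20922789888000, giving
9 * 10480142147/20922789888000 = 10480142147/2324754432000.

10480142147/2324754432000


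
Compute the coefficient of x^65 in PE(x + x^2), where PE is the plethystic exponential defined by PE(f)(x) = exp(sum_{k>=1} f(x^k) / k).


With f(x) = x + x^2, the exponent is sum_{k>=1} (x^k + x^(2k)) / k = -ln(1 - x) - ln(1 - x^2). Exponentiating:
PE(x + x^2) = 1 / ((1 - x)(1 - x^2)).
This is the generating function for partitions of n into parts of size 1 or 2. The number of 2's can be any j in 0..32, and the rest are 1's, so
[x^65] = floor(65/2) + 1 = 33.

33


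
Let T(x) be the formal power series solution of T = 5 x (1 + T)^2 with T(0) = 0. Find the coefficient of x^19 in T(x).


Apply the Lagrange inversion formula: if T = 5 x * phi(T) with phi(t) = (1 + t)^2, then [x^n] T = 5^n * (1/n) [t^(n-1)] phi(t)^n = 5^n * (1/n) [t^(n-1)] (1 + t)^(2n) = 5^n * (1/n) C(2n, n-1).
Using the identity C(2n, n-1) = C(2n, n) * n / (n+1), the unscaled factor equals C(2n, n) / (n+1) = C_n, the n-th Catalan number.
For n = 19: C_19 = C(38, 19) / 20 = 35345263800/20 = 1767263190.
With the 5^19 = 19073486328125 factor, the coefficient is 19073486328125 * 1767263190 = 33707870292663574218750.

33707870292663574218750


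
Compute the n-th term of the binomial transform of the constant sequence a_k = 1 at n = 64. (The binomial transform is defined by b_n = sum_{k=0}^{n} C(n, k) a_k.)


With a_k = 1 for all k, b_n = sum_{k=0}^{n} C(n, k) = 2^n by the binomial theorem.
For n = 64: 2^64 = 18446744073709551616.

18446744073709551616


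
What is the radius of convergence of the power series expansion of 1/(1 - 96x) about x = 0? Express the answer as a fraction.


Expanding 1/(1 - 96x) = sum_{k>=0} 96^k x^k, the series converges when |96x| < 1, i.e., |x| < 1/96.
So the radius of convergence is 1/96 = 1/96.

1/96


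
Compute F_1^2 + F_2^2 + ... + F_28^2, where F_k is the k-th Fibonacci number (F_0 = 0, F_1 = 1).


There is a standard identity sum_{k=0}^{N} F_k^2 = F_N * F_{N+1} (proved inductively from the telescoping relation F_k^2 = F_k F_{k+1} - F_{k-1} F_k). Then
sum_{k=1}^{28} F_k^2 = F_28 F_29 - F_0 F_1.
Computing: F_28 = 317811, F_29 = 514229, F_0 = 0, F_1 = 1.
Sum = 317811 * 514229 - 0 * 1 = 163427632719.

163427632719


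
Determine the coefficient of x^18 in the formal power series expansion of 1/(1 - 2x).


The geometric series identity gives 1/(1 - c x) = sum_{k>=0} c^k x^k, so the coefficient of x^k is c^k.
Here c = 2 and k = 18.
Computing: 2^18 = 262144

262144


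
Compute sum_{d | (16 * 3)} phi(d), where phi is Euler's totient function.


First, 16 * 3 = 48. One classical identity is sum_{d | n} phi(d) = n (each k in [1, n] has a unique gcd with n, and among the k's with gcd(k, n) = n/d there are phi(d) of them). So the sum equals 48. We also verify directly:
Divisors of 48: 1, 2, 3, 4, 6, 8, 12, 16, 24, 48.
phi values: 1, 1, 2, 2, 2, 4, 4, 8, 8, 16.
Sum = 48.

48


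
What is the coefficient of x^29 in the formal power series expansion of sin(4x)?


The Maclaurin series is sin(t) = sum_{k>=0} (-1)^k t^(2k+1) / (2k+1)!, so substituting t = 4x, only odd powers of x are nonzero, with coefficient of x^(2k+1) equal to (-1)^k 4^(2k+1) / (2k+1)!.
Write 29 = 2*14 + 1, giving the coefficient (-1)^14 * 4^29 / 29! = 288230376151711744/8841761993739701954543616000000 = 8589934592/263505041412702261046875.

8589934592/263505041412702261046875


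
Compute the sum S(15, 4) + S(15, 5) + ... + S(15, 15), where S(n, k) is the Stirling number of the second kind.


By definition, S(n, k) counts partitions of an n-set into exactly k nonempty blocks.
Computing row n = 15 for k = 4..15:
S(15, k): 42355950, 210766920, 420693273, 408741333, 216627840, 67128490, 12662650, 1479478, 106470, 4550, 105, 1
Sum = 1380567060.

1380567060


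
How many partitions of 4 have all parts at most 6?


Using the generating function (1-x)^(-1)(1-x^2)^(-1)...(1-x^6)^(-1),
the coefficient of x^4 counts these restricted partitions.
Result = 5

5


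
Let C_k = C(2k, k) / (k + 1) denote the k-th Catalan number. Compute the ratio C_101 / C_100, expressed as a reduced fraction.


Using C_k = (2k)! / (k! (k+1)!), the ratio C_{k+1}/C_k simplifies to
C_{k+1}/C_k = [(2k+2)! / ((k+1)! (k+2)!)] * [k! (k+1)! / (2k)!]
 = (2k+2)(2k+1) / ((k+1)(k+2)) = 2(2k+1) / (k+2).
For k = 100: 2(2*100 + 1) / (100 + 2) = 402/102 = 67/17.

67/17


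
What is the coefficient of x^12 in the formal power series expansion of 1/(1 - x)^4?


The expansion 1/(1 - x)^r = sum_{k>=0} C(k + r - 1, r - 1) x^k follows from the multiset / negative-binomial theorem (or from repeated differentiation of the geometric series).
For r = 4 and k = 12:
C(15, 3) = 1307674368000 / (6 * 479001600) = 455.

455


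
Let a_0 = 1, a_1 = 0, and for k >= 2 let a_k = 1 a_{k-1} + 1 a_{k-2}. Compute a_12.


Iterating the recurrence forward:
a_0 = 1
a_1 = 0
a_2 = 1*0 + 1*1 = 1
a_3 = 1*1 + 1*0 = 1
a_4 = 1*1 + 1*1 = 2
a_5 = 1*2 + 1*1 = 3
a_6 = 1*3 + 1*2 = 5
a_7 = 1*5 + 1*3 = 8
a_8 = 1*8 + 1*5 = 13
a_9 = 1*13 + 1*8 = 21
a_10 = 1*21 + 1*13 = 34
a_11 = 1*34 + 1*21 = 55
a_12 = 1*55 + 1*34 = 89
So a_12 = 89.

89


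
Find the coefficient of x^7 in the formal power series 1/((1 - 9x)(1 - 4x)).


By partial fractions or Cauchy convolution:
The coefficient equals sum_{k=0}^{7} 9^k * 4^(7-k).
= 8596237

8596237


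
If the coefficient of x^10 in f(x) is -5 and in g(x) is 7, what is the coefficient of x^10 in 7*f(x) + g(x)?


Scalar multiplication scales coefficients: 7 * -5 = -35.
Then add the g coefficient: -35 + 7
= -28

-28


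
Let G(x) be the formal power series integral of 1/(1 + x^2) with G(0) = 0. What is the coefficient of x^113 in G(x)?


1/(1 + x^2) = sum_{j>=0} (-1)^j x^(2j). Integrating termwise with G(0) = 0:
G(x) = sum_{j>=0} (-1)^j x^(2j+1) / (2j+1) = arctan(x).
Only odd powers are nonzero. For x^113 write 113 = 2*56 + 1, giving
(-1)^56 / 113 = 1/113 = 1/113.

1/113


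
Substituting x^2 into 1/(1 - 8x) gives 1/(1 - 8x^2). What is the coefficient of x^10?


The coefficient of x^(2m) in 1/(1 - 8x^2) is 8^m.
With n = 10 = 2*5, the coefficient is 8^5 = 32768.

32768


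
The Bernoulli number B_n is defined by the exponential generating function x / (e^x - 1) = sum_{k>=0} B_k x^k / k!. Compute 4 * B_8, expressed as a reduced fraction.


Bernoulli numbers can also be computed recursively via B_0 = 1 and sum_{j=0}^{m} C(m+1, j) B_j = 0 for m >= 1. Odd-index Bernoulli numbers vanish for k >= 3.
Computing B_8 = -1/30, so 4 * B_8 = 4 * -1/30 = -2/15.

-2/15


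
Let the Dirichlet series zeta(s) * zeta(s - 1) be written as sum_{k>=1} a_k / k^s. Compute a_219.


Convolution gives a_k = sum_{d | k} d * 1 = sum_{d | k} d = sigma(k), the sum of positive divisors of k.
For k = 219, the divisors are 1, 3, 73, 219, so
sigma(219) = 1 + 3 + 73 + 219 = 296.

296


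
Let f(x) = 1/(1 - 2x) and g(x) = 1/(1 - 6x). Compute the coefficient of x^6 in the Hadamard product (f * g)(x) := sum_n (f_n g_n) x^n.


f has coefficients f_k = 2^k and g has coefficients g_k = 6^k, so the Hadamard product has coefficient (f*g)_k = 2^k * 6^k = 12^k.
For k = 6: 12^6 = 2985984.

2985984


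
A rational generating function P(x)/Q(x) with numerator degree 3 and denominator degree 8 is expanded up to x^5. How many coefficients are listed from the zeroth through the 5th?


Expanding up to x^5 gives the coefficients for x^0, x^1, ..., x^5.
That is 5 + 1 = 6 coefficients in total.

6


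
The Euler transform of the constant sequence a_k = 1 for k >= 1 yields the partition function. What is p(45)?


The Euler transform converts the sequence a_k = 1 into the number of integer partitions.
Using the recurrence or dynamic programming:
p(45) = 89134

89134


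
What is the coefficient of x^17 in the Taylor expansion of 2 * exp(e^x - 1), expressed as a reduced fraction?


exp(e^x - 1) = sum_{k>=0} Bell_k x^k / k!, where Bell_k is the k-th Bell number.
So the coefficient of x^17 is 2 * Bell_17 / 17!.
Computing: Bell_17 = 82864869804 and 17! = 355687428096000, giving
2 * 82864869804/355687428096000 = 255755771/548900352000.

255755771/548900352000


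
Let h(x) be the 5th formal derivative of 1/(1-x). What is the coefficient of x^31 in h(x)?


Differentiating 5 times: d^5/dx^5 [1/(1-x)] = 5!/(1-x)^6.
The expansion 1/(1-x)^6 = sum_{k>=0} C(k+5, 5) x^k, so the coefficient of x^n in 5!/(1-x)^6 is 5! * C(n+5, 5).
For n = 31: 120 * C(36, 5) = 120 * 376992 = 45239040

45239040


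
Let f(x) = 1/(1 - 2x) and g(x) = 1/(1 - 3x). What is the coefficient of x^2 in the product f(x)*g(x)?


The coefficient of x^n in f*g is the Cauchy product: sum_{k=0}^{n} a^k * b^(n-k).
With a=2, b=3, n=2:
sum_{k=0}^{2} 2^k * 3^(2-k)
= 19

19


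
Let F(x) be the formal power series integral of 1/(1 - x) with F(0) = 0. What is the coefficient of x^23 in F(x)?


1/(1 - x) = sum_{k>=0} x^k. Integrating termwise and using F(0) = 0 gives
F(x) = sum_{k>=0} x^(k+1) / (k+1) = sum_{m>=1} x^m / m = -ln(1 - x).
So the coefficient of x^23 is 1/23 = 1/23.

1/23


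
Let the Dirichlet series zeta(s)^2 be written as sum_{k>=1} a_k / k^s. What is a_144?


The Dirichlet convolution of the constant function 1 with itself gives (1 * 1)(k) = sum_{d | k} 1 = d(k), the number of positive divisors of k.
Since zeta(s) = sum_{k>=1} 1/k^s, we have zeta(s)^2 = sum_{k>=1} d(k)/k^s, so a_k = d(k).
For k = 144: the divisors are 1, 2, 3, 4, 6, 8, 9, 12, 16, 18, 24, 36, 48, 72, 144.
Count = 15.

15


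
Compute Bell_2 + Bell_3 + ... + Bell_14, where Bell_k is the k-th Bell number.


Recall Bell_k counts set partitions of a k-set (with Bell_0 = 1 by convention).
Bell_2 through Bell_14: 2, 5, 15, 52, 203, 877, 4140, 21147, 115975, 678570, 4213597, 27644437, 190899322
Sum = 2 + 5 + 15 + 52 + 203 + 877 + 4140 + 21147 + 115975 + 678570 + 4213597 + 27644437 + 190899322 = 223578342.

223578342


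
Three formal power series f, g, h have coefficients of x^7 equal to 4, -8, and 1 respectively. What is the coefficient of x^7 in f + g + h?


Series addition is componentwise:
4 + -8 + 1
= -3

-3


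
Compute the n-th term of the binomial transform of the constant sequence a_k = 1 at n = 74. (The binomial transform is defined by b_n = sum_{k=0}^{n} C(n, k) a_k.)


With a_k = 1 for all k, b_n = sum_{k=0}^{n} C(n, k) = 2^n by the binomial theorem.
For n = 74: 2^74 = 18889465931478580854784.

18889465931478580854784


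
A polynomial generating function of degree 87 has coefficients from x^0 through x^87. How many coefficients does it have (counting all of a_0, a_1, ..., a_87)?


A polynomial of degree 87 takes the form a_0 + a_1 x + ... + a_87 x^87.
The number of coefficients is 87 + 1 = 88.

88


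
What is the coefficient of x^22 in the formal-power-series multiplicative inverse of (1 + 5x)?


The inverse is 1/(1 + 5x). Apply the geometric identity 1/(1 - y) = sum_{k>=0} y^k with y = -5x:
1/(1 + 5x) = sum_{k>=0} (-5)^k x^k.
So the coefficient of x^22 is (-5)^22 = 2384185791015625.

2384185791015625


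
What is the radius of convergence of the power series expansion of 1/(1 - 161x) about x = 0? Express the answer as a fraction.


Expanding 1/(1 - 161x) = sum_{k>=0} 161^k x^k, the series converges when |161x| < 1, i.e., |x| < 1/161.
So the radius of convergence is 1/161 = 1/161.

1/161


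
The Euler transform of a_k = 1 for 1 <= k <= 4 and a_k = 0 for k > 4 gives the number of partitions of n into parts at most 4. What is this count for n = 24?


Partitions of 24 into parts at most 4:
Using generating function (1-x)^(-1)(1-x^2)^(-1)...(1-x^4)^(-1),
the coefficient of x^24 = 169

169


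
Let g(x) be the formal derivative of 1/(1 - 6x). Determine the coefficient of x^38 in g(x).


Differentiate termwise: d/dx sum_{k>=0} 6^k x^k = sum_{k>=1} k 6^k x^(k-1) = sum_{j>=0} (j+1) 6^(j+1) x^j.
Equivalently, d/dx [1/(1 - 6x)] = 6/(1 - 6x)^2.
For j = 38: 39 * 6^39 = 39 * 2227915756473955677973140996096 = 86888714502484271440952498847744.

86888714502484271440952498847744


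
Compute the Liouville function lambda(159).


The Liouville function is lambda(k) = (-1)^Omega(k), where Omega(k) counts the prime factors of k with multiplicity.
Factoring: 159 = 3 * 53, so Omega(159) = 2.
lambda(159) = (-1)^2 = 1.

1


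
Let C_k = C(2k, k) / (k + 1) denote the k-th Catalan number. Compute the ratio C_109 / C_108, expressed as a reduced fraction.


Using C_k = (2k)! / (k! (k+1)!), the ratio C_{k+1}/C_k simplifies to
C_{k+1}/C_k = [(2k+2)! / ((k+1)! (k+2)!)] * [k! (k+1)! / (2k)!]
 = (2k+2)(2k+1) / ((k+1)(k+2)) = 2(2k+1) / (k+2).
For k = 108: 2(2*108 + 1) / (108 + 2) = 434/110 = 217/55.

217/55


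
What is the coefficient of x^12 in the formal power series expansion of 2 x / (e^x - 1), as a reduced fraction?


The exponential generating function for Bernoulli numbers is
x / (e^x - 1) = sum_{k>=0} B_k x^k / k!.
So the coefficient of x^12 in 2 x / (e^x - 1) is 2 B_12 / 12!.
Computing: B_12 = -691/2730, 12! = 479001600, giving
2 * -691/2730 / 479001600 = -691/653837184000.

-691/653837184000


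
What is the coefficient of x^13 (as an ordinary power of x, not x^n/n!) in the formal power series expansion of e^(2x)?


The exponential series is e^y = sum_{k>=0} y^k / k!. Substituting y = 2x gives
e^(2x) = sum_{k>=0} 2^k x^k / k!.
So the coefficient of x^n is a^n/n! with a = 2, n = 13:
2^13 / 13! = 8192/6227020800 = 8/6081075

8/6081075


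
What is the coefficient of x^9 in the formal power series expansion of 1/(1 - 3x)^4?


The general identity 1/(1 - c x)^r = sum_{k>=0} c^k C(k + r - 1, r - 1) x^k follows by substituting y = c x into 1/(1 - y)^r = sum_{k>=0} C(k + r - 1, r - 1) y^k.
For c = 3, r = 4, k = 9:
3^9 * C(12, 3) = 19683 * 220 = 4330260.

4330260


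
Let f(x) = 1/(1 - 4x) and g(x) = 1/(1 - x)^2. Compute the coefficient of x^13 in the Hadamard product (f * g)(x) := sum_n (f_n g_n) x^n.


f has coefficients f_k = 4^k. For g = 1/(1 - x)^2 the coefficient is g_k = C(k + 1, 1) = k + 1. The Hadamard coefficient is (f * g)_k = 4^k * (k + 1).
For k = 13: 4^13 * 14 = 67108864 * 14 = 939524096.

939524096


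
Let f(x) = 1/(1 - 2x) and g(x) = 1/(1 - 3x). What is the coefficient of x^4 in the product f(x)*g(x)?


The coefficient of x^n in f*g is the Cauchy product: sum_{k=0}^{n} a^k * b^(n-k).
With a=2, b=3, n=4:
sum_{k=0}^{4} 2^k * 3^(4-k)
= 211

211


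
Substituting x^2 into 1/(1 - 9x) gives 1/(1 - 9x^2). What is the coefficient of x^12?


The coefficient of x^(2m) in 1/(1 - 9x^2) is 9^m.
With n = 12 = 2*6, the coefficient is 9^6 = 531441.

531441


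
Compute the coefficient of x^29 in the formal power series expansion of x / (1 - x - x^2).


Let f(x) = sum_{k>=0} a_k x^k. Multiplying f(x) * (1 - x - x^2) = x and matching coefficients gives a_0 = 0, a_1 = 1, and a_k = a_{k-1} + a_{k-2} for k >= 2. These are the Fibonacci numbers F_k.
Iterating from F_0 = 0, F_1 = 1:
F_0=0, F_1=1, F_2=1, F_3=2, F_4=3, F_5=5, F_6=8, F_7=13, F_8=21, F_9=34, ...
F_29 = 514229.

514229


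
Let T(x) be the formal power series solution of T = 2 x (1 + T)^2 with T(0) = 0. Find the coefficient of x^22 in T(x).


Apply the Lagrange inversion formula: if T = 2 x * phi(T) with phi(t) = (1 + t)^2, then [x^n] T = 2^n * (1/n) [t^(n-1)] phi(t)^n = 2^n * (1/n) [t^(n-1)] (1 + t)^(2n) = 2^n * (1/n) C(2n, n-1).
Using the identity C(2n, n-1) = C(2n, n) * n / (n+1), the unscaled factor equals C(2n, n) / (n+1) = C_n, the n-th Catalan number.
For n = 22: C_22 = C(44, 22) / 23 = 2104098963720/23 = 91482563640.
With the 2^22 = 4194304 factor, the coefficient is 4194304 * 91482563640 = 383705682605506560.

383705682605506560


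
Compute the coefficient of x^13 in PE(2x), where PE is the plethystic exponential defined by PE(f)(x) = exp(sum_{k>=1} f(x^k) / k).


With f(x) = 2x, the exponent is sum_{k>=1} 2 x^k / k = 2 * (-ln(1 - x)). Exponentiating:
PE(2x) = exp(-2 ln(1 - x)) = 1/(1 - x)^2.
By the negative binomial expansion, [x^n] 1/(1 - x)^2 = C(n + 1, 1).
For n = 13: C(14, 1) = 14.

14


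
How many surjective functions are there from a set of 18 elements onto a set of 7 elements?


By inclusion-exclusion on which target elements are missed, the number of surjections from an n-set onto a k-set is
surj(n, k) = sum_{j=0}^{k} (-1)^j C(k, j) (k - j)^n.
Equivalently surj(n, k) = k! * S(n, k), where S(n, k) is the Stirling number of the second kind.
For n = 18, k = 7:
S(18, 7) = 197462483400, so
surj = 7! * 197462483400 = 5040 * 197462483400 = 995210916336000.

995210916336000


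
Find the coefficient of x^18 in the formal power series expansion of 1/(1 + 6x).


Write 1/(1 + c x) = 1/(1 - (-c) x) and apply the geometric-series identity
1/(1 - y) = sum_{k>=0} y^k to get 1/(1 + c x) = sum_{k>=0} (-c)^k x^k.
So the coefficient of x^k is (-c)^k = (-1)^k * c^k.
Here c = 6 and k = 18:
(-6)^18 = 1 * 101559956668416 = 101559956668416

101559956668416


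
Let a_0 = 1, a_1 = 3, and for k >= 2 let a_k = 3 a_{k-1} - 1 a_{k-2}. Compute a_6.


Iterating the recurrence forward:
a_0 = 1
a_1 = 3
a_2 = 3*3 - 1*1 = 8
a_3 = 3*8 - 1*3 = 21
a_4 = 3*21 - 1*8 = 55
a_5 = 3*55 - 1*21 = 144
a_6 = 3*144 - 1*55 = 377
So a_6 = 377.

377


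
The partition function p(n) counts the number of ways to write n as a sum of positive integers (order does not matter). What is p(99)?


Using the generating function prod_{k>=1} 1/(1-x^k), we compute p(99).
By dynamic programming over parts 1 through 99:
p(99) = 169229875

169229875


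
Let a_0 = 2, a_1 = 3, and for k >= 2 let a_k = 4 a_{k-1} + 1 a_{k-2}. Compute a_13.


Iterating the recurrence forward:
a_0 = 2
a_1 = 3
a_2 = 4*3 + 1*2 = 14
a_3 = 4*14 + 1*3 = 59
a_4 = 4*59 + 1*14 = 250
a_5 = 4*250 + 1*59 = 1059
a_6 = 4*1059 + 1*250 = 4486
a_7 = 4*4486 + 1*1059 = 19003
a_8 = 4*19003 + 1*4486 = 80498
a_9 = 4*80498 + 1*19003 = 340995
a_10 = 4*340995 + 1*80498 = 1444478
a_11 = 4*1444478 + 1*340995 = 6118907
a_12 = 4*6118907 + 1*1444478 = 25920106
a_13 = 4*25920106 + 1*6118907 = 109799331
So a_13 = 109799331.

109799331


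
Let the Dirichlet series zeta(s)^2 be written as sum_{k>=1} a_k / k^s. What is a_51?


The Dirichlet convolution of the constant function 1 with itself gives (1 * 1)(k) = sum_{d | k} 1 = d(k), the number of positive divisors of k.
Since zeta(s) = sum_{k>=1} 1/k^s, we have zeta(s)^2 = sum_{k>=1} d(k)/k^s, so a_k = d(k).
For k = 51: the divisors are 1, 3, 17, 51.
Count = 4.

4


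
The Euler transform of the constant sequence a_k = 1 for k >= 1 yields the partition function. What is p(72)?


The Euler transform converts the sequence a_k = 1 into the number of integer partitions.
Using the recurrence or dynamic programming:
p(72) = 5392783

5392783


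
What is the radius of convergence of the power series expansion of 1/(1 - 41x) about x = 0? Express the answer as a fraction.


Expanding 1/(1 - 41x) = sum_{k>=0} 41^k x^k, the series converges when |41x| < 1, i.e., |x| < 1/41.
So the radius of convergence is 1/41 = 1/41.

1/41


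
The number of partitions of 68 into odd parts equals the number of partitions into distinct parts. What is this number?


Computing partitions of 68 into odd parts (1, 3, 5, ...):
Using the generating function prod_{k>=0} 1/(1-x^(2k+1)),
the count is 24576

24576


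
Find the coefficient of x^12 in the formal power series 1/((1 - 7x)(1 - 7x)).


By partial fractions or Cauchy convolution:
The coefficient equals sum_{k=0}^{12} 7^k * 7^(12-k).
= 179936733613

179936733613


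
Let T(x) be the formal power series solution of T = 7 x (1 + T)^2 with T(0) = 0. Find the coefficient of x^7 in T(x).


Apply the Lagrange inversion formula: if T = 7 x * phi(T) with phi(t) = (1 + t)^2, then [x^n] T = 7^n * (1/n) [t^(n-1)] phi(t)^n = 7^n * (1/n) [t^(n-1)] (1 + t)^(2n) = 7^n * (1/n) C(2n, n-1).
Using the identity C(2n, n-1) = C(2n, n) * n / (n+1), the unscaled factor equals C(2n, n) / (n+1) = C_n, the n-th Catalan number.
For n = 7: C_7 = C(14, 7) / 8 = 3432/8 = 429.
With the 7^7 = 823543 factor, the coefficient is 823543 * 429 = 353299947.

353299947


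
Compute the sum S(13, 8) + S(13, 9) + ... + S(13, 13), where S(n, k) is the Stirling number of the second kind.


By definition, S(n, k) counts partitions of an n-set into exactly k nonempty blocks.
Computing row n = 13 for k = 8..13:
S(13, k): 1899612, 359502, 39325, 2431, 78, 1
Sum = 2300949.

2300949


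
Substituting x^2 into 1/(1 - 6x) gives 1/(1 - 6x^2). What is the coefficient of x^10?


The coefficient of x^(2m) in 1/(1 - 6x^2) is 6^m.
With n = 10 = 2*5, the coefficient is 6^5 = 7776.

7776


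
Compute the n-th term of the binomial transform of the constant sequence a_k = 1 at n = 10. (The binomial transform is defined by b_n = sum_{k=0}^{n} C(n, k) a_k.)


With a_k = 1 for all k, b_n = sum_{k=0}^{n} C(n, k) = 2^n by the binomial theorem.
For n = 10: 2^10 = 1024.

1024


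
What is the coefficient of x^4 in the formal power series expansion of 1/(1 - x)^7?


The expansion 1/(1 - x)^r = sum_{k>=0} C(k + r - 1, r - 1) x^k follows from the multiset / negative-binomial theorem (or from repeated differentiation of the geometric series).
For r = 7 and k = 4:
C(10, 6) = 3628800 / (720 * 24) = 210.

210


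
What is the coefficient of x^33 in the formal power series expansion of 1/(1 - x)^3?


The negative binomial / multiset identity is
1/(1 - x)^r = sum_{k>=0} C(k + r - 1, r - 1) x^k.
Here r = 3 and k = 33, so the coefficient is
C(33 + 2, 2) = C(35, 2)
= 595

595


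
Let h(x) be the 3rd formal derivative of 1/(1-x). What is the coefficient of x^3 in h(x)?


Differentiating 3 times: d^3/dx^3 [1/(1-x)] = 3!/(1-x)^4.
The expansion 1/(1-x)^4 = sum_{k>=0} C(k+3, 3) x^k, so the coefficient of x^n in 3!/(1-x)^4 is 3! * C(n+3, 3).
For n = 3: 6 * C(6, 3) = 6 * 20 = 120

120


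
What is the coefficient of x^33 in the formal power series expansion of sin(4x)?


The Maclaurin series is sin(t) = sum_{k>=0} (-1)^k t^(2k+1) / (2k+1)!, so substituting t = 4x, only odd powers of x are nonzero, with coefficient of x^(2k+1) equal to (-1)^k 4^(2k+1) / (2k+1)!.
Write 33 = 2*16 + 1, giving the coefficient (-1)^16 * 4^33 / 33! = 73786976294838206464/8683317618811886495518194401280000000 = 34359738368/4043484860477916195764296875.

34359738368/4043484860477916195764296875


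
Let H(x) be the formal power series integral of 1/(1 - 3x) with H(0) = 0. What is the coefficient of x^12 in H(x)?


1/(1 - 3x) = sum_{k>=0} 3^k x^k. Integrating termwise with H(0) = 0:
H(x) = sum_{k>=0} 3^k x^(k+1) / (k+1) = sum_{m>=1} 3^(m-1) x^m / m.
For m = 12: 3^11/12 = 177147/12 = 59049/4.

59049/4


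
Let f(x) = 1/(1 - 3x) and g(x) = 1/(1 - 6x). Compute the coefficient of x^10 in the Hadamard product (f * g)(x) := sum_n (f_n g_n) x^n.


f has coefficients f_k = 3^k and g has coefficients g_k = 6^k, so the Hadamard product has coefficient (f*g)_k = 3^k * 6^k = 18^k.
For k = 10: 18^10 = 3570467226624.

3570467226624


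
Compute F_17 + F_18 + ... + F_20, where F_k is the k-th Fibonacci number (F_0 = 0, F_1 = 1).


Use the identity sum_{k=0}^{N} F_k = F_{N+2} - 1 (which follows from F_{k+2} - F_{k+1} = F_k). Then
sum_{k=17}^{20} F_k = (F_{22} - 1) - (F_{18} - 1) = F_{22} - F_{18}.
Computing: F_{22} = 17711, F_{18} = 2584, so
Sum = 17711 - 2584 = 15127.

15127


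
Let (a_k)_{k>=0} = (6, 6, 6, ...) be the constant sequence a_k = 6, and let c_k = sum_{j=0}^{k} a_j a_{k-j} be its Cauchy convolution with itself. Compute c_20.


Since a_j = 6 for all j >= 0, the convolution sum becomes
c_k = sum_{j=0}^{k} 6 * 6 = 36 * (k + 1).
Equivalently, the generating function of (a_k) is 6/(1 - x) and its square is 36/(1 - x)^2 = sum_{k>=0} 36(k + 1) x^k.
For k = 20: 36 * 21 = 756.

756


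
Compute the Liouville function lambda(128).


The Liouville function is lambda(k) = (-1)^Omega(k), where Omega(k) counts the prime factors of k with multiplicity.
Factoring: 128 = 2 * 2 * 2 * 2 * 2 * 2 * 2, so Omega(128) = 7.
lambda(128) = (-1)^7 = -1.

-1


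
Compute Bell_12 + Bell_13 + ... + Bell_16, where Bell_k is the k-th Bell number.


Recall Bell_k counts set partitions of a k-set (with Bell_0 = 1 by convention).
Bell_12 through Bell_16: 4213597, 27644437, 190899322, 1382958545, 10480142147
Sum = 4213597 + 27644437 + 190899322 + 1382958545 + 10480142147 = 12085858048.

12085858048


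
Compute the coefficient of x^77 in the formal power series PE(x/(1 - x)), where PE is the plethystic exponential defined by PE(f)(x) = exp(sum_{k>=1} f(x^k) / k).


For f(x) = x/(1 - x) we have
sum_{k>=1} f(x^k) / k = sum_{k>=1} (1/k) * x^k / (1 - x^k) = sum_{k, m >= 1} x^(k m) / k,
which after exponentiating simplifies to
PE(x/(1 - x)) = prod_{k>=1} 1 / (1 - x^k).
This is the generating function for the partition function p(n), so the coefficient of x^77 is p(77).
Computing p(77) by dynamic programming over parts 1, 2, ..., 77: p(77) = 10619863.

10619863


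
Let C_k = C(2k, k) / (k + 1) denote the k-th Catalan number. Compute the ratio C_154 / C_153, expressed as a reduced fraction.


Using C_k = (2k)! / (k! (k+1)!), the ratio C_{k+1}/C_k simplifies to
C_{k+1}/C_k = [(2k+2)! / ((k+1)! (k+2)!)] * [k! (k+1)! / (2k)!]
 = (2k+2)(2k+1) / ((k+1)(k+2)) = 2(2k+1) / (k+2).
For k = 153: 2(2*153 + 1) / (153 + 2) = 614/155 = 614/155.

614/155


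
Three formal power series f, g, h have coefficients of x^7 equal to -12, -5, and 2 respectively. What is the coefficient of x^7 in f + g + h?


Series addition is componentwise:
-12 + -5 + 2
= -15

-15


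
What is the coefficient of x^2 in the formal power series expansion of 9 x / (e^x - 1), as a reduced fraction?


The exponential generating function for Bernoulli numbers is
x / (e^x - 1) = sum_{k>=0} B_k x^k / k!.
So the coefficient of x^2 in 9 x / (e^x - 1) is 9 B_2 / 2!.
Computing: B_2 = 1/6, 2! = 2, giving
9 * 1/6 / 2 = 3/4.

3/4


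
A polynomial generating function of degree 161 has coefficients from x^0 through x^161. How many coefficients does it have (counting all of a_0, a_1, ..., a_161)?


A polynomial of degree 161 takes the form a_0 + a_1 x + ... + a_161 x^161.
The number of coefficients is 161 + 1 = 162.

162


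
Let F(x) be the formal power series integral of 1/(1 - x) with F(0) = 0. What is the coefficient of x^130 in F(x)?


1/(1 - x) = sum_{k>=0} x^k. Integrating termwise and using F(0) = 0 gives
F(x) = sum_{k>=0} x^(k+1) / (k+1) = sum_{m>=1} x^m / m = -ln(1 - x).
So the coefficient of x^130 is 1/130 = 1/130.

1/130


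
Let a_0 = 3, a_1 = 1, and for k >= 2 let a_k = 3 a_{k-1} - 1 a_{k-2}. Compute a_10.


Iterating the recurrence forward:
a_0 = 3
a_1 = 1
a_2 = 3*1 - 1*3 = 0
a_3 = 3*0 - 1*1 = -1
a_4 = 3*-1 - 1*0 = -3
a_5 = 3*-3 - 1*-1 = -8
a_6 = 3*-8 - 1*-3 = -21
a_7 = 3*-21 - 1*-8 = -55
a_8 = 3*-55 - 1*-21 = -144
a_9 = 3*-144 - 1*-55 = -377
a_10 = 3*-377 - 1*-144 = -987
So a_10 = -987.

-987


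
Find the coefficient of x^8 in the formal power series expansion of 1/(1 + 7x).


Write 1/(1 + c x) = 1/(1 - (-c) x) and apply the geometric-series identity
1/(1 - y) = sum_{k>=0} y^k to get 1/(1 + c x) = sum_{k>=0} (-c)^k x^k.
So the coefficient of x^k is (-c)^k = (-1)^k * c^k.
Here c = 7 and k = 8:
(-7)^8 = 1 * 5764801 = 5764801

5764801


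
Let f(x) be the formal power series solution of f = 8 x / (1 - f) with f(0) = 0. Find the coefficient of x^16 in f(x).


Apply Lagrange inversion: f = 8 x * phi(f) with phi(t) = 1/(1 - t), so
[x^n] f = 8^n * (1/n) [t^(n-1)] phi(t)^n = 8^n * (1/n) [t^(n-1)] (1 - t)^(-n) = 8^n * (1/n) C(2n - 2, n - 1) = 8^n * C_{n-1}.
For n = 16: C_15 = C(30, 15) / 16 = 155117520/16 = 9694845.
With the 8^16 = 281474976710656 factor, the coefficient is 281474976710656 * 9694845 = 2728856270588419768320.

2728856270588419768320


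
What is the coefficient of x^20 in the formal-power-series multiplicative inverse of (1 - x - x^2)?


Let the inverse be f(x) = sum_{k>=0} a_k x^k. From f(x) * (1 - x - x^2) = 1 and matching coefficients:
 x^0: a_0 = 1.
 x^1: a_1 - a_0 = 0, so a_1 = 1.
 x^k (k >= 2): a_k - a_{k-1} - a_{k-2} = 0, i.e. a_k = a_{k-1} + a_{k-2}.
This is the Fibonacci-type recurrence shifted so that a_0 = a_1 = 1.
Iterating: a_0=1, a_1=1, a_2=2, a_3=3, a_4=5, a_5=8, a_6=13, a_7=21, a_8=34, a_9=55, ...
a_20 = 10946.

10946


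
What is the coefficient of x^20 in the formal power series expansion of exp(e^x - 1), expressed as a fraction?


exp(e^x - 1) is the exponential generating function for the Bell numbers Bell_k: exp(e^x - 1) = sum_{k>=0} Bell_k x^k / k!.
So the coefficient of x^20 in exp(e^x - 1) is Bell_20 / 20!.
Computing: Bell_20 = 51724158235372 and 20! = 2432902008176640000, giving
51724158235372/2432902008176640000 = 263898766507/12412765347840000.

263898766507/12412765347840000


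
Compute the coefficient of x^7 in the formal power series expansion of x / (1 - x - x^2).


Let f(x) = sum_{k>=0} a_k x^k. Multiplying f(x) * (1 - x - x^2) = x and matching coefficients gives a_0 = 0, a_1 = 1, and a_k = a_{k-1} + a_{k-2} for k >= 2. These are the Fibonacci numbers F_k.
Iterating from F_0 = 0, F_1 = 1:
F_0=0, F_1=1, F_2=1, F_3=2, F_4=3, F_5=5, F_6=8, F_7=13
F_7 = 13.

13


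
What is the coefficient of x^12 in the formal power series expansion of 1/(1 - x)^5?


The expansion 1/(1 - x)^r = sum_{k>=0} C(k + r - 1, r - 1) x^k follows from the multiset / negative-binomial theorem (or from repeated differentiation of the geometric series).
For r = 5 and k = 12:
C(16, 4) = 20922789888000 / (24 * 479001600) = 1820.

1820


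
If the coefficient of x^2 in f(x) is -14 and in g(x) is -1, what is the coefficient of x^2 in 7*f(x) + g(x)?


Scalar multiplication scales coefficients: 7 * -14 = -98.
Then add the g coefficient: -98 + -1
= -99

-99


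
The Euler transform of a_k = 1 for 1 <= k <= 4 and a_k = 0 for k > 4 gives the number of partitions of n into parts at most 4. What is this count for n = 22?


Partitions of 22 into parts at most 4:
Using generating function (1-x)^(-1)(1-x^2)^(-1)...(1-x^4)^(-1),
the coefficient of x^22 = 136

136


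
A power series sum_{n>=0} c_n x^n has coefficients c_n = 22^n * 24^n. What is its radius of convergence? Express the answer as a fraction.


By the root test (Cauchy-Hadamard), the radius is R = 1 / limsup_n |c_n|^(1/n).
Here |c_n|^(1/n) = (22^n * 24^n)^(1/n) = 22 * 24 = 528 for all n.
So R = 1/528 = 1/528.

1/528


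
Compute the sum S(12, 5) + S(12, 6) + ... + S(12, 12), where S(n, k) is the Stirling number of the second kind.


By definition, S(n, k) counts partitions of an n-set into exactly k nonempty blocks.
Computing row n = 12 for k = 5..12:
S(12, k): 1379400, 1323652, 627396, 159027, 22275, 1705, 66, 1
Sum = 3513522.

3513522


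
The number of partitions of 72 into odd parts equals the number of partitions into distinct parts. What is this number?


Computing partitions of 72 into odd parts (1, 3, 5, ...):
Using the generating function prod_{k>=0} 1/(1-x^(2k+1)),
the count is 36352

36352


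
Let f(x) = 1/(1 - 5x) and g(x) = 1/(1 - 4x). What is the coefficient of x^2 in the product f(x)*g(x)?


The coefficient of x^n in f*g is the Cauchy product: sum_{k=0}^{n} a^k * b^(n-k).
With a=5, b=4, n=2:
sum_{k=0}^{2} 5^k * 4^(2-k)
= 61

61


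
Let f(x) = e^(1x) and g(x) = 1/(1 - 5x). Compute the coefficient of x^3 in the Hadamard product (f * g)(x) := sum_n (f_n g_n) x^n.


Expanding: f_k = 1^k/k! (from e^(1x)) and g_k = 5^k (from 1/(1 - 5x)). So the Hadamard coefficient (f * g)_k = 1^k 5^k / k! = (5)^k / k!.
For k = 3: 5^3/3! = 125/6 = 125/6.

125/6
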